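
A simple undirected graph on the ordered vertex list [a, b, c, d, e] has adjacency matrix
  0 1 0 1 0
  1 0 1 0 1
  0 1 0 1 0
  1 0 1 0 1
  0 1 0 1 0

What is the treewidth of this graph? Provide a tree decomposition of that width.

Treewidth 2.
One such decomposition:
Bags: B1 = {b, c, d}  B2 = {a, b, d}  B3 = {b, d, e}
Tree: B1–B2, B2–B3

Every bag has size at most 3, so the width is 3 − 1 = 2 and tw(G) ≤ 2. For the lower bound, G contains the cycle c–d–a–b–c, so G is not a forest; only forests have treewidth ≤ 1, hence tw(G) ≥ 2. Therefore the treewidth is 2.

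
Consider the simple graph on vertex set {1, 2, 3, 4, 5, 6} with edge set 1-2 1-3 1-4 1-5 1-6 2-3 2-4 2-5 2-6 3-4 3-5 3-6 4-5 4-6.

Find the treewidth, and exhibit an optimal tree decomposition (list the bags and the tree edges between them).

Treewidth 4.
One such decomposition:
Bags: B1 = {1, 2, 3, 4, 5}  B2 = {1, 2, 3, 4, 6}
Tree: B1–B2

Each bag holds 5 vertices, so the decomposition has width 4, which upper-bounds the treewidth. For the lower bound, the 5 vertices {1, 2, 3, 4, 5} are pairwise adjacent, and any tree decomposition puts a clique entirely inside one bag — forcing width ≥ 4. Hence tw(G) = 4 exactly.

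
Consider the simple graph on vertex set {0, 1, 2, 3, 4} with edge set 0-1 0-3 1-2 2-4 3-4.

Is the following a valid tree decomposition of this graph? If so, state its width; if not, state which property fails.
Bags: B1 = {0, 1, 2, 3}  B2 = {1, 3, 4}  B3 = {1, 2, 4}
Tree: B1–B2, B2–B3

A tree decomposition must satisfy three properties: every vertex lies in some bag; for every edge, both endpoints lie together in some bag; and for every vertex, the bags containing it form a connected subtree. Here bags containing vertex 2 are not connected in the tree, so the decomposition is invalid.

No — bags containing vertex 2 are not connected in the tree.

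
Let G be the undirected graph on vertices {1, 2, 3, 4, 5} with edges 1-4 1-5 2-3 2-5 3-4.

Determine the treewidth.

2

A width-2 tree decomposition is:
Bags: B1 = {1, 3, 4}  B2 = {1, 2, 3}  B3 = {1, 2, 5}
Tree: B1–B2, B2–B3
Each bag holds 3 vertices, so the decomposition has width 2, which upper-bounds the treewidth. Since 1–4–3–2–5–1 is a cycle in G, G is not acyclic. Forests are exactly the graphs of treewidth ≤ 1, so tw(G) ≥ 2. The upper and lower bounds meet at 2, so that is the treewidth.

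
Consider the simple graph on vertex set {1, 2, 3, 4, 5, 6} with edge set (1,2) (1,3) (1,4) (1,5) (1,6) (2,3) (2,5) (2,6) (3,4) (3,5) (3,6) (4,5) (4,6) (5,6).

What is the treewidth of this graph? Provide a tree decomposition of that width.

Treewidth 4.
One such decomposition:
Bags: B1 = {1, 3, 4, 5, 6}  B2 = {1, 2, 3, 5, 6}
Tree: B1–B2

Each bag holds 5 vertices, so the decomposition has width 4, which upper-bounds the treewidth. For the lower bound, the 5 vertices {1, 2, 3, 5, 6} are pairwise adjacent, and any tree decomposition puts a clique entirely inside one bag — forcing width ≥ 4. Hence tw(G) = 4 exactly.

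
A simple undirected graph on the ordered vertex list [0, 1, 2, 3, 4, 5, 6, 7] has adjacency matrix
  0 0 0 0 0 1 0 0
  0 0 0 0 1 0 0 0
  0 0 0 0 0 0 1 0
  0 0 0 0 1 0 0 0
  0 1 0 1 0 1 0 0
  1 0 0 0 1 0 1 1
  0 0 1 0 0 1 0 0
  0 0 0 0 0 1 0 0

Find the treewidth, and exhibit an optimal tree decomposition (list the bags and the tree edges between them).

Treewidth 1.
One such decomposition:
Bags: B1 = {3, 4}  B2 = {4, 5}  B3 = {5, 6}  B4 = {0, 5}  B5 = {2, 6}  B6 = {1, 4}  B7 = {5, 7}
Tree: B1–B2, B2–B3, B3–B4, B3–B5, B2–B6, B4–B7

Each bag holds 2 vertices, so the decomposition has width 1, which upper-bounds the treewidth. Since G has at least one edge (e.g. 4–3), it is not an edgeless graph, so tw(G) ≥ 1. Combining the bounds, tw(G) = 1.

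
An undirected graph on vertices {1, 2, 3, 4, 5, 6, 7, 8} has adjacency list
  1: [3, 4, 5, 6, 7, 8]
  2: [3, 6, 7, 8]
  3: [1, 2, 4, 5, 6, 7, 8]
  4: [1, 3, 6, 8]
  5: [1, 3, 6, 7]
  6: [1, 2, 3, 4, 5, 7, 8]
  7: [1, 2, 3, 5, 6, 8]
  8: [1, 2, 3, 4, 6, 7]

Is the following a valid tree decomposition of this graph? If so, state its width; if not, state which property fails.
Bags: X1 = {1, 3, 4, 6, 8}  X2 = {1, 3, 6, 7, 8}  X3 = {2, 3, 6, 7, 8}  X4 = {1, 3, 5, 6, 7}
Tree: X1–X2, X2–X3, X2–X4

Checking the three conditions: (i) the bags cover all of {1, 2, 3, 4, 5, 6, 7, 8}; (ii) for each edge, some bag contains both endpoints; (iii) the bags containing any fixed vertex form a subtree. All hold, so the decomposition is valid with width 5 − 1 = 4.

Yes; width 4.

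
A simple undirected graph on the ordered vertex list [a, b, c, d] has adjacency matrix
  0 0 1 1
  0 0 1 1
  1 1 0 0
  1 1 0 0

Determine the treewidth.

A width-2 tree decomposition is:
Bags: B1 = {a, b, c}  B2 = {a, b, d}
Tree: B1–B2
Every bag has size at most 3, so the width is 3 − 1 = 2 and tw(G) ≤ 2. Since a–c–b–d–a is a cycle in G, G is not acyclic. Forests are exactly the graphs of treewidth ≤ 1, so tw(G) ≥ 2. Hence tw(G) = 2 exactly.

2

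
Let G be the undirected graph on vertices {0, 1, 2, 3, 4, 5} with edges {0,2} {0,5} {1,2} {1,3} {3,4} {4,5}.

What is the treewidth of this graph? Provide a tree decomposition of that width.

The largest bag has 3 vertices, giving width 2; this decomposition certifies tw(G) ≤ 2. For the lower bound, G contains the cycle 4–5–0–2–1–3–4, so G is not a forest; only forests have treewidth ≤ 1, hence tw(G) ≥ 2. Hence tw(G) = 2 exactly.

Treewidth 2.
One such decomposition:
Bags: B1 = {0, 4, 5}  B2 = {0, 2, 4}  B3 = {1, 2, 4}  B4 = {1, 3, 4}
Tree: B1–B2, B2–B3, B3–B4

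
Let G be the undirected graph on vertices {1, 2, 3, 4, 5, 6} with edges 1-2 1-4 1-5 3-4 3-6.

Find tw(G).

1

A width-1 tree decomposition is:
Bags: B1 = {3, 4}  B2 = {1, 4}  B3 = {3, 6}  B4 = {1, 2}  B5 = {1, 5}
Tree: B1–B2, B1–B3, B2–B4, B2–B5
Every bag has size at most 2, so the width is 2 − 1 = 1 and tw(G) ≤ 1. Since G has at least one edge (e.g. 3–4), it is not an edgeless graph, so tw(G) ≥ 1. Hence tw(G) = 1 exactly.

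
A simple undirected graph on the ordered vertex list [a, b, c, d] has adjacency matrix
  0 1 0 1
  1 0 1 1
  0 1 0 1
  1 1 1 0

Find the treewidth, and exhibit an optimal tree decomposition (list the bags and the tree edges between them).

Treewidth 2.
Bags: B1 = {b, c, d}  B2 = {a, b, d}
Tree: B1–B2

Every bag has size at most 3, so the width is 3 − 1 = 2 and tw(G) ≤ 2. For the lower bound, the 3 vertices {b, c, d} are pairwise adjacent, and any tree decomposition puts a clique entirely inside one bag — forcing width ≥ 2. Combining the bounds, tw(G) = 2.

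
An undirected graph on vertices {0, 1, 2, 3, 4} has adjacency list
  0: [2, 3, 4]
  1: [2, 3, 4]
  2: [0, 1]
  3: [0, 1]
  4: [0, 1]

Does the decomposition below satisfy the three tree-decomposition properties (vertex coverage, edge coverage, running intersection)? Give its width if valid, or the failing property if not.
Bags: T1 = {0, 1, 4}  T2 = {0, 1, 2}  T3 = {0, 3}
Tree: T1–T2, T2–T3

No — edge (1,3) lies in no bag.

A tree decomposition must satisfy three properties: every vertex lies in some bag; for every edge, both endpoints lie together in some bag; and for every vertex, the bags containing it form a connected subtree. Here edge (1,3) lies in no bag, so the decomposition is invalid.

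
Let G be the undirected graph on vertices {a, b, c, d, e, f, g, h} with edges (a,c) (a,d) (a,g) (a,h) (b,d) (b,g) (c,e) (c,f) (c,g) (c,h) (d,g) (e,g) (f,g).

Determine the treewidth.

A width-2 tree decomposition is:
Bags: B1 = {c, f, g}  B2 = {a, c, g}  B3 = {a, d, g}  B4 = {b, d, g}  B5 = {c, e, g}  B6 = {a, c, h}
Tree: B1–B2, B2–B3, B3–B4, B1–B5, B2–B6
The largest bag has 3 vertices, giving width 2; this decomposition certifies tw(G) ≤ 2. On the other hand G contains the 3-clique {a, d, g}. A clique must lie in a single bag of any decomposition, so no decomposition can have width below 2. Therefore the treewidth is 2.

2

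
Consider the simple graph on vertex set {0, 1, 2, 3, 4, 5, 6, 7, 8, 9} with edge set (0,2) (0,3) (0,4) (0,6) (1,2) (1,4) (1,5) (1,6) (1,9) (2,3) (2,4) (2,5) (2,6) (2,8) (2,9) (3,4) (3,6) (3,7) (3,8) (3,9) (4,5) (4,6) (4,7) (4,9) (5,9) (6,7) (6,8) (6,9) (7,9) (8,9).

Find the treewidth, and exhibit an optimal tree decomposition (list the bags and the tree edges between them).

Treewidth 4.
One optimal decomposition is:
Bags: B1 = {1, 2, 4, 6, 9}  B2 = {2, 3, 4, 6, 9}  B3 = {1, 2, 4, 5, 9}  B4 = {3, 4, 6, 7, 9}  B5 = {0, 2, 3, 4, 6}  B6 = {2, 3, 6, 8, 9}
Tree: B1–B2, B1–B3, B2–B4, B2–B5, B2–B6

The largest bag has 5 vertices, giving width 4; this decomposition certifies tw(G) ≤ 4. On the other hand G contains the 5-clique {2, 3, 6, 8, 9}. A clique must lie in a single bag of any decomposition, so no decomposition can have width below 4. Therefore the treewidth is 4.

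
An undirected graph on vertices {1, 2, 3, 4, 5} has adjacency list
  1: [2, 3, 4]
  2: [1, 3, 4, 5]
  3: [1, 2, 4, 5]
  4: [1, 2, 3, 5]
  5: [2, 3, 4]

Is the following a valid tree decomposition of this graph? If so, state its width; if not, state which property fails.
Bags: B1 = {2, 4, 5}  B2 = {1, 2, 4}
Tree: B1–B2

No — vertex 3 appears in no bag.

A tree decomposition must satisfy three properties: every vertex lies in some bag; for every edge, both endpoints lie together in some bag; and for every vertex, the bags containing it form a connected subtree. Here vertex 3 appears in no bag, so the decomposition is invalid.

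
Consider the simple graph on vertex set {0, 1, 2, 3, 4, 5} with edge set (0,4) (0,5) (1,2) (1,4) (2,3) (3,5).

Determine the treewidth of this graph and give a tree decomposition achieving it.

Treewidth 2.
One optimal decomposition is:
Bags: B1 = {1, 2, 4}  B2 = {0, 2, 4}  B3 = {0, 2, 5}  B4 = {2, 3, 5}
Tree: B1–B2, B2–B3, B3–B4

Each bag holds 3 vertices, so the decomposition has width 2, which upper-bounds the treewidth. Since 2–1–4–0–5–3–2 is a cycle in G, G is not acyclic. Forests are exactly the graphs of treewidth ≤ 1, so tw(G) ≥ 2. Therefore the treewidth is 2.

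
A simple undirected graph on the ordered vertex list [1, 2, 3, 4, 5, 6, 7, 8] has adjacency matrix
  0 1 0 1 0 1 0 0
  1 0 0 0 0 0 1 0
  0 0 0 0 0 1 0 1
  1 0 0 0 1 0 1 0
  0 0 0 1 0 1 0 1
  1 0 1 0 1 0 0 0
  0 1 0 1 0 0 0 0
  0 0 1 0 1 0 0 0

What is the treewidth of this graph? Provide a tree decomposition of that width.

Treewidth 2.
One such decomposition:
Bags: B1 = {3, 6, 8}  B2 = {5, 6, 8}  B3 = {1, 5, 6}  B4 = {1, 4, 5}  B5 = {1, 2, 4}  B6 = {2, 4, 7}
Tree: B1–B2, B2–B3, B3–B4, B4–B5, B5–B6

Every bag has size at most 3, so the width is 3 − 1 = 2 and tw(G) ≤ 2. For the lower bound, G contains the cycle 3–8–5–6–3, so G is not a forest; only forests have treewidth ≤ 1, hence tw(G) ≥ 2. Therefore the treewidth is 2.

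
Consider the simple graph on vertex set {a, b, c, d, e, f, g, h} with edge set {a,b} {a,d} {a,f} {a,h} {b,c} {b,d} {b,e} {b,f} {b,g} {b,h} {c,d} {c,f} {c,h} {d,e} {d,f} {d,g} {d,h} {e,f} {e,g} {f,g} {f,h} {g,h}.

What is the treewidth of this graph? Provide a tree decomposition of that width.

Treewidth 4.
One such decomposition:
Bags: B1 = {b, d, f, g, h}  B2 = {b, d, e, f, g}  B3 = {a, b, d, f, h}  B4 = {b, c, d, f, h}
Tree: B1–B2, B1–B3, B1–B4

Each bag holds 5 vertices, so the decomposition has width 4, which upper-bounds the treewidth. Conversely, {b, d, e, f, g} is a clique of size 5, and the vertices of any clique must share a bag in every tree decomposition; so some bag has ≥ 5 vertices and tw(G) ≥ 4. The upper and lower bounds meet at 4, so that is the treewidth.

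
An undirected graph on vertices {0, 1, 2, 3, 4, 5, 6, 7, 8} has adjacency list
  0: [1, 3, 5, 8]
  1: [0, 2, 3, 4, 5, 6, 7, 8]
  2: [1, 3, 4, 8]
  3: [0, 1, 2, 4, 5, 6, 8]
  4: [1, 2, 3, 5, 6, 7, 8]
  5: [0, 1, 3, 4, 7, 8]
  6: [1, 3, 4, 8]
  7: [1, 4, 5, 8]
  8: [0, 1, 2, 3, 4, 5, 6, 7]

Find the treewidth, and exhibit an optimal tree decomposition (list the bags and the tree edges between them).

Every bag has size at most 5, so the width is 5 − 1 = 4 and tw(G) ≤ 4. Conversely, {0, 1, 3, 5, 8} is a clique of size 5, and the vertices of any clique must share a bag in every tree decomposition; so some bag has ≥ 5 vertices and tw(G) ≥ 4. Combining the bounds, tw(G) = 4.

Treewidth 4.
One such decomposition:
Bags: B1 = {1, 2, 3, 4, 8}  B2 = {1, 3, 4, 5, 8}  B3 = {1, 4, 5, 7, 8}  B4 = {1, 3, 4, 6, 8}  B5 = {0, 1, 3, 5, 8}
Tree: B1–B2, B2–B3, B2–B4, B2–B5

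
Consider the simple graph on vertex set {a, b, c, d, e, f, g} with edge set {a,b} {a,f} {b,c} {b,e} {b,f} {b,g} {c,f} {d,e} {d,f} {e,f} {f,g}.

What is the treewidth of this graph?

2

A width-2 tree decomposition is:
Bags: B1 = {b, e, f}  B2 = {d, e, f}  B3 = {b, c, f}  B4 = {a, b, f}  B5 = {b, f, g}
Tree: B1–B2, B1–B3, B3–B4, B3–B5
Each bag holds 3 vertices, so the decomposition has width 2, which upper-bounds the treewidth. For the lower bound, the 3 vertices {d, e, f} are pairwise adjacent, and any tree decomposition puts a clique entirely inside one bag — forcing width ≥ 2. Combining the bounds, tw(G) = 2.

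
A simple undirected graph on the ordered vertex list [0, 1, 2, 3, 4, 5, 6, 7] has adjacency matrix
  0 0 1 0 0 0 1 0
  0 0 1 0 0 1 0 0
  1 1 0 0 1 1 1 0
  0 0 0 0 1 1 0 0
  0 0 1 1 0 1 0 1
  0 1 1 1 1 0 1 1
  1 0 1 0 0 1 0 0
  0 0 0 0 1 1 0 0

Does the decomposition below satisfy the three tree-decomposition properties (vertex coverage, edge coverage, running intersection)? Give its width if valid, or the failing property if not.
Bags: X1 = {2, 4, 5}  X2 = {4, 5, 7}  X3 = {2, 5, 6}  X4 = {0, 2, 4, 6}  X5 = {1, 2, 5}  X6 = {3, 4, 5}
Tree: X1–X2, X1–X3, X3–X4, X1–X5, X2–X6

A tree decomposition must satisfy three properties: every vertex lies in some bag; for every edge, both endpoints lie together in some bag; and for every vertex, the bags containing it form a connected subtree. Here bags containing vertex 4 are not connected in the tree, so the decomposition is invalid.

No — bags containing vertex 4 are not connected in the tree.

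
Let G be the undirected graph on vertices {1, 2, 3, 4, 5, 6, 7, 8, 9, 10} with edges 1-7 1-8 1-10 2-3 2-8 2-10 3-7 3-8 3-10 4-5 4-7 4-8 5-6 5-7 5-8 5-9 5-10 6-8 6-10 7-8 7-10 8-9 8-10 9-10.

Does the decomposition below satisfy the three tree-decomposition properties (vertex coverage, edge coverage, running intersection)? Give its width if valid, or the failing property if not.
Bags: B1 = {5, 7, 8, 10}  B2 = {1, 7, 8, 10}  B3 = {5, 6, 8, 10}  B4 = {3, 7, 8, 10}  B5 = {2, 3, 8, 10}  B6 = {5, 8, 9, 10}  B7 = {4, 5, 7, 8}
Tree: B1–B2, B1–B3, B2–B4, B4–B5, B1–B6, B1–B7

Yes; width 3.

Every vertex of G appears in some bag (union = {1, 2, 3, 4, 5, 6, 7, 8, 9, 10}); every edge is covered by a bag; and for each vertex v the set of bags containing v is connected in the bag tree. The decomposition is therefore valid. The largest bag has 4 vertices, so the width is 3.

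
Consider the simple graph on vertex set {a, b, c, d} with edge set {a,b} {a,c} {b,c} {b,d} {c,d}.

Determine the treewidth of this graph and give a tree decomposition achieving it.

Every bag has size at most 3, so the width is 3 − 1 = 2 and tw(G) ≤ 2. On the other hand G contains the 3-clique {b, c, d}. A clique must lie in a single bag of any decomposition, so no decomposition can have width below 2. Combining the bounds, tw(G) = 2.

Treewidth 2.
Bags: B1 = {a, b, c}  B2 = {b, c, d}
Tree: B1–B2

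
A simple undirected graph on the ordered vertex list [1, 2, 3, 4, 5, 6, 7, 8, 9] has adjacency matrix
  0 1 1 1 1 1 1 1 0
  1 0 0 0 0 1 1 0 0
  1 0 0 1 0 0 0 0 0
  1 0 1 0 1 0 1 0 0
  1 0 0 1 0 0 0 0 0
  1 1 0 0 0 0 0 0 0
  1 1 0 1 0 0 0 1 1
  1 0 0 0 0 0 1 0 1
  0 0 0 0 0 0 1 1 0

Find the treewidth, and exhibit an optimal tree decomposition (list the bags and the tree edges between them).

Treewidth 2.
One such decomposition:
Bags: B1 = {1, 4, 7}  B2 = {1, 3, 4}  B3 = {1, 4, 5}  B4 = {1, 7, 8}  B5 = {7, 8, 9}  B6 = {1, 2, 7}  B7 = {1, 2, 6}
Tree: B1–B2, B1–B3, B1–B4, B4–B5, B1–B6, B6–B7

The largest bag has 3 vertices, giving width 2; this decomposition certifies tw(G) ≤ 2. Conversely, {1, 7, 8} is a clique of size 3, and the vertices of any clique must share a bag in every tree decomposition; so some bag has ≥ 3 vertices and tw(G) ≥ 2. Therefore the treewidth is 2.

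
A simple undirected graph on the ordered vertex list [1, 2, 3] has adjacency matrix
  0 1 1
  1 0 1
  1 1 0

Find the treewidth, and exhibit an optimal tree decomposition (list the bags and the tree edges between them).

Treewidth 2.
One such decomposition:
Bags: B1 = {1, 2, 3}
Tree: (single bag)

A single bag containing all 3 vertices is trivially a valid decomposition of width 2. For the lower bound, the 3 vertices {1, 2, 3} are pairwise adjacent, and any tree decomposition puts a clique entirely inside one bag — forcing width ≥ 2. The upper and lower bounds meet at 2, so that is the treewidth.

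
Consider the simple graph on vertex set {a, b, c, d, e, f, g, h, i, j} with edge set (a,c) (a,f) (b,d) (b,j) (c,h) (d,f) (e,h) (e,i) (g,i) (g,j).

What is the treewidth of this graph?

A width-2 tree decomposition is:
Bags: B1 = {a, c, f}  B2 = {c, d, f}  B3 = {b, c, d}  B4 = {b, c, j}  B5 = {c, g, j}  B6 = {c, g, i}  B7 = {c, e, i}  B8 = {c, e, h}
Tree: B1–B2, B2–B3, B3–B4, B4–B5, B5–B6, B6–B7, B7–B8
The largest bag has 3 vertices, giving width 2; this decomposition certifies tw(G) ≤ 2. The edges c–a–f–d–b–j–g–i–e–h–c form a cycle, so G is not a tree and its treewidth is at least 2. Therefore the treewidth is 2.

2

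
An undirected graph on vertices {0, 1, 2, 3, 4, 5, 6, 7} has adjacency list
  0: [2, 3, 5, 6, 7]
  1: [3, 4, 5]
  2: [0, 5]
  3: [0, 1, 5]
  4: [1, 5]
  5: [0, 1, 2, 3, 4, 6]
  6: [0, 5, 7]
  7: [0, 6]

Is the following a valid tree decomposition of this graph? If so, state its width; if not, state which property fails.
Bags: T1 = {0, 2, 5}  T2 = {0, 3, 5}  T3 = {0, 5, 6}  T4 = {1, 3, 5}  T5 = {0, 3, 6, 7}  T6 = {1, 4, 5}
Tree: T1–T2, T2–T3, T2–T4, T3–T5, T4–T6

No — bags containing vertex 3 are not connected in the tree.

A tree decomposition must satisfy three properties: every vertex lies in some bag; for every edge, both endpoints lie together in some bag; and for every vertex, the bags containing it form a connected subtree. Here bags containing vertex 3 are not connected in the tree, so the decomposition is invalid.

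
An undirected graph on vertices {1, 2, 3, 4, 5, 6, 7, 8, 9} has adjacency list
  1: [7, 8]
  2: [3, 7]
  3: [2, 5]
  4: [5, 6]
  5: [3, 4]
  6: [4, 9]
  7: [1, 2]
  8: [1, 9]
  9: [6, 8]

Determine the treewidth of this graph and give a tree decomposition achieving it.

Treewidth 2.
One optimal decomposition is:
Bags: B1 = {1, 2, 7}  B2 = {1, 2, 3}  B3 = {1, 3, 5}  B4 = {1, 4, 5}  B5 = {1, 4, 6}  B6 = {1, 6, 9}  B7 = {1, 8, 9}
Tree: B1–B2, B2–B3, B3–B4, B4–B5, B5–B6, B6–B7

The largest bag has 3 vertices, giving width 2; this decomposition certifies tw(G) ≤ 2. The edges 1–7–2–3–5–4–6–9–8–1 form a cycle, so G is not a tree and its treewidth is at least 2. Therefore the treewidth is 2.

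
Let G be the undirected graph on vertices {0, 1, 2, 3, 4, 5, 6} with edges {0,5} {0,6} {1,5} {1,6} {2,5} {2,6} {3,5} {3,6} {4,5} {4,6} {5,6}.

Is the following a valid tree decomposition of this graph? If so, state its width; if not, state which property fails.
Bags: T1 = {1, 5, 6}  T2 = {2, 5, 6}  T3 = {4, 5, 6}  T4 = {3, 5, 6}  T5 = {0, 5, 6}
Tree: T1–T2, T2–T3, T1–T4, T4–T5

Checking the three conditions: (i) the bags cover all of {0, 1, 2, 3, 4, 5, 6}; (ii) for each edge, some bag contains both endpoints; (iii) the bags containing any fixed vertex form a subtree. All hold, so the decomposition is valid with width 3 − 1 = 2.

Yes; width 2.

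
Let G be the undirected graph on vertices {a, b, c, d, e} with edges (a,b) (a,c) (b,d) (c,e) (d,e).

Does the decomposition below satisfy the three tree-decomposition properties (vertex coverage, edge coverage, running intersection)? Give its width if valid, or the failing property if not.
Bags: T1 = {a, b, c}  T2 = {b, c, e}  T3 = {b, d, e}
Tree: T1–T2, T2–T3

Yes; width 2.

Vertex coverage: the bags together contain {a, b, c, d, e}, the full vertex set. Edge coverage: each edge of G has both endpoints in at least one bag. Running intersection: for every vertex, the bags containing it form a connected subtree. All three properties hold, so this is a valid tree decomposition of width max|bag| − 1 = 2, and hence tw(G) ≤ 2.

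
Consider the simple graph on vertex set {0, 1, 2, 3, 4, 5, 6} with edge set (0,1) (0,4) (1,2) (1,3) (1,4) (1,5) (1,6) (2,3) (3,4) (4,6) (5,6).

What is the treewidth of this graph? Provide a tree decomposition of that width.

Treewidth 2.
One such decomposition:
Bags: B1 = {1, 3, 4}  B2 = {1, 4, 6}  B3 = {1, 5, 6}  B4 = {1, 2, 3}  B5 = {0, 1, 4}
Tree: B1–B2, B2–B3, B1–B4, B2–B5

Every bag has size at most 3, so the width is 3 − 1 = 2 and tw(G) ≤ 2. For the lower bound, the 3 vertices {1, 2, 3} are pairwise adjacent, and any tree decomposition puts a clique entirely inside one bag — forcing width ≥ 2. Therefore the treewidth is 2.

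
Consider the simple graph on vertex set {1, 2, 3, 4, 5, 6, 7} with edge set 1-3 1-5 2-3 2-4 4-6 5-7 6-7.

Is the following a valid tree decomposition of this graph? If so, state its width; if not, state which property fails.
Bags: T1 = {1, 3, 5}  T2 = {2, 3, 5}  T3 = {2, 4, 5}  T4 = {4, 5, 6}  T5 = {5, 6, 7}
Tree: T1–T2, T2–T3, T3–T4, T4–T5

Yes; width 2.

Checking the three conditions: (i) the bags cover all of {1, 2, 3, 4, 5, 6, 7}; (ii) for each edge, some bag contains both endpoints; (iii) the bags containing any fixed vertex form a subtree. All hold, so the decomposition is valid with width 3 − 1 = 2.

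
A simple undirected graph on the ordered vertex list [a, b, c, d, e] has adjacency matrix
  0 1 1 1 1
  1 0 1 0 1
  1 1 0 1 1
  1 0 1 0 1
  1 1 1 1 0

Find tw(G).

A width-3 tree decomposition is:
Bags: B1 = {a, b, c, e}  B2 = {a, c, d, e}
Tree: B1–B2
Each bag holds 4 vertices, so the decomposition has width 3, which upper-bounds the treewidth. For the lower bound, the 4 vertices {a, c, d, e} are pairwise adjacent, and any tree decomposition puts a clique entirely inside one bag — forcing width ≥ 3. Combining the bounds, tw(G) = 3.

3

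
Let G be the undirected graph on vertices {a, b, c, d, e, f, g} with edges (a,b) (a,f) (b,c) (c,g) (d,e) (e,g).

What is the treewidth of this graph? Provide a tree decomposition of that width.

Every bag has size at most 2, so the width is 2 − 1 = 1 and tw(G) ≤ 1. Since G has at least one edge (e.g. d–e), it is not an edgeless graph, so tw(G) ≥ 1. The upper and lower bounds meet at 1, so that is the treewidth.

Treewidth 1.
One such decomposition:
Bags: B1 = {d, e}  B2 = {e, g}  B3 = {c, g}  B4 = {b, c}  B5 = {a, b}  B6 = {a, f}
Tree: B1–B2, B2–B3, B3–B4, B4–B5, B5–B6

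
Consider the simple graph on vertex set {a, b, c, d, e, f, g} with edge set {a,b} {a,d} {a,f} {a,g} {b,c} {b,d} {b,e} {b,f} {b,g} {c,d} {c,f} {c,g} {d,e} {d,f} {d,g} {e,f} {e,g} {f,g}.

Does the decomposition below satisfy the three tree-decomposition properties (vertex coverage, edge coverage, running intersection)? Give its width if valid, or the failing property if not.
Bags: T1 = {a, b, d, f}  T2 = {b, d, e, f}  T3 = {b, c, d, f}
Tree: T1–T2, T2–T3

No — vertex g appears in no bag.

A tree decomposition must satisfy three properties: every vertex lies in some bag; for every edge, both endpoints lie together in some bag; and for every vertex, the bags containing it form a connected subtree. Here vertex g appears in no bag, so the decomposition is invalid.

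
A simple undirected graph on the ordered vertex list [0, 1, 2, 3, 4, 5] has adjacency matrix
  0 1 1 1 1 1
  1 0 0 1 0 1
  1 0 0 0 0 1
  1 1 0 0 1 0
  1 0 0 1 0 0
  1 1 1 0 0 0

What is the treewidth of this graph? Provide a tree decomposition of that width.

Treewidth 2.
Bags: B1 = {0, 3, 4}  B2 = {0, 1, 3}  B3 = {0, 1, 5}  B4 = {0, 2, 5}
Tree: B1–B2, B2–B3, B3–B4

Every bag has size at most 3, so the width is 3 − 1 = 2 and tw(G) ≤ 2. For the lower bound, the 3 vertices {0, 1, 3} are pairwise adjacent, and any tree decomposition puts a clique entirely inside one bag — forcing width ≥ 2. Hence tw(G) = 2 exactly.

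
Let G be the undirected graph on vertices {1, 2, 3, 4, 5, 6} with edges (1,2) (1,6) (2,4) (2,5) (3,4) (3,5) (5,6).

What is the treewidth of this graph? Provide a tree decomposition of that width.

Treewidth 2.
One such decomposition:
Bags: B1 = {1, 5, 6}  B2 = {1, 2, 5}  B3 = {2, 3, 5}  B4 = {2, 3, 4}
Tree: B1–B2, B2–B3, B3–B4

Every bag has size at most 3, so the width is 3 − 1 = 2 and tw(G) ≤ 2. The edges 6–1–2–5–6 form a cycle, so G is not a tree and its treewidth is at least 2. The upper and lower bounds meet at 2, so that is the treewidth.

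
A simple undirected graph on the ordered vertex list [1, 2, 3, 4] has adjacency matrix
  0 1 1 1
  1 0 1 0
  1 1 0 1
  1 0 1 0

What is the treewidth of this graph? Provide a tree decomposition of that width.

Each bag holds 3 vertices, so the decomposition has width 2, which upper-bounds the treewidth. On the other hand G contains the 3-clique {1, 2, 3}. A clique must lie in a single bag of any decomposition, so no decomposition can have width below 2. Therefore the treewidth is 2.

Treewidth 2.
Bags: B1 = {1, 3, 4}  B2 = {1, 2, 3}
Tree: B1–B2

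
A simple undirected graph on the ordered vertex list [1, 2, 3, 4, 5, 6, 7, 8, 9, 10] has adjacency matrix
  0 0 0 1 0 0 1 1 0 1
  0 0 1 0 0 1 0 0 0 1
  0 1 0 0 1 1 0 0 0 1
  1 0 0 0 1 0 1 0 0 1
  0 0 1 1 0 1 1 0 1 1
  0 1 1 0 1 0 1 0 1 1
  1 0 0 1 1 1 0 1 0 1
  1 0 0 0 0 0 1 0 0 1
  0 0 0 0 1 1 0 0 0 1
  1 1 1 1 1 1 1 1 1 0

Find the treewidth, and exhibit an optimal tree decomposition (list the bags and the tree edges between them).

Treewidth 3.
One optimal decomposition is:
Bags: B1 = {4, 5, 7, 10}  B2 = {1, 4, 7, 10}  B3 = {5, 6, 7, 10}  B4 = {1, 7, 8, 10}  B5 = {3, 5, 6, 10}  B6 = {2, 3, 6, 10}  B7 = {5, 6, 9, 10}
Tree: B1–B2, B1–B3, B2–B4, B3–B5, B5–B6, B3–B7

Each bag holds 4 vertices, so the decomposition has width 3, which upper-bounds the treewidth. For the lower bound, the 4 vertices {1, 7, 8, 10} are pairwise adjacent, and any tree decomposition puts a clique entirely inside one bag — forcing width ≥ 3. Hence tw(G) = 3 exactly.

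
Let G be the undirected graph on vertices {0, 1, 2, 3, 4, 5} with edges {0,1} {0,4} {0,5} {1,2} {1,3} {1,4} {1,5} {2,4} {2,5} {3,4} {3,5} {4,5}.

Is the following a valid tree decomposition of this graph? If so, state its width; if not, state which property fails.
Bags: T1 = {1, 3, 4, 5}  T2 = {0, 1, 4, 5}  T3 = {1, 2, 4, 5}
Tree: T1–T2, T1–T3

Checking the three conditions: (i) the bags cover all of {0, 1, 2, 3, 4, 5}; (ii) for each edge, some bag contains both endpoints; (iii) the bags containing any fixed vertex form a subtree. All hold, so the decomposition is valid with width 4 − 1 = 3.

Yes; width 3.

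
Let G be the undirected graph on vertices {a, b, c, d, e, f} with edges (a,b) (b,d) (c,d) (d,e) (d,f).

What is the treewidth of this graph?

1

A width-1 tree decomposition is:
Bags: B1 = {c, d}  B2 = {b, d}  B3 = {d, f}  B4 = {d, e}  B5 = {a, b}
Tree: B1–B2, B2–B3, B1–B4, B2–B5
Each bag holds 2 vertices, so the decomposition has width 1, which upper-bounds the treewidth. G has an edge, so its treewidth is at least 1. The upper and lower bounds meet at 1, so that is the treewidth.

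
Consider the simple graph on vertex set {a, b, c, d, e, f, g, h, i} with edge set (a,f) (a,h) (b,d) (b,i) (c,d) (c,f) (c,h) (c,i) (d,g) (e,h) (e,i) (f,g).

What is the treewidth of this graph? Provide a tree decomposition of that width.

Treewidth 3.
One optimal decomposition is:
Bags: B1 = {a, e, h, i}  B2 = {a, c, h, i}  B3 = {a, c, f, i}  B4 = {b, c, f, i}  B5 = {b, c, d, f}  B6 = {b, d, f, g}
Tree: B1–B2, B2–B3, B3–B4, B4–B5, B5–B6

Each bag holds 4 vertices, so the decomposition has width 3, which upper-bounds the treewidth. For the lower bound: the 4 vertex sets {a,e,h}, {i}, {c}, {b,d,f,g} are disjoint, each induces a connected subgraph, and every pair is joined by at least one edge of G. Contracting each set to a single vertex therefore yields K_{4} as a minor, and since treewidth is minor-monotone, tw(G) ≥ tw(K_{4}) = 3. The upper and lower bounds meet at 3, so that is the treewidth.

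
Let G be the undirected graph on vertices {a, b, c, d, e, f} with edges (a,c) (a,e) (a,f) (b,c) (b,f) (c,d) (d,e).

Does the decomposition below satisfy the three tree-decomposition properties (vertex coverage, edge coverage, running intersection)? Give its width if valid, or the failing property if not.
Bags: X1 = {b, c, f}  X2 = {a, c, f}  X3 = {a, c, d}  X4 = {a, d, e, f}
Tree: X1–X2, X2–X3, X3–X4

A tree decomposition must satisfy three properties: every vertex lies in some bag; for every edge, both endpoints lie together in some bag; and for every vertex, the bags containing it form a connected subtree. Here bags containing vertex f are not connected in the tree, so the decomposition is invalid.

No — bags containing vertex f are not connected in the tree.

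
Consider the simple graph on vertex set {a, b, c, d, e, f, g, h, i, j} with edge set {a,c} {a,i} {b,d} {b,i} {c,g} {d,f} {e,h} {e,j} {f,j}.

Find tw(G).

A width-1 tree decomposition is:
Bags: B1 = {e, h}  B2 = {e, j}  B3 = {f, j}  B4 = {d, f}  B5 = {b, d}  B6 = {b, i}  B7 = {a, i}  B8 = {a, c}  B9 = {c, g}
Tree: B1–B2, B2–B3, B3–B4, B4–B5, B5–B6, B6–B7, B7–B8, B8–B9
Every bag has size at most 2, so the width is 2 − 1 = 1 and tw(G) ≤ 1. Since G has at least one edge (e.g. h–e), it is not an edgeless graph, so tw(G) ≥ 1. Hence tw(G) = 1 exactly.

1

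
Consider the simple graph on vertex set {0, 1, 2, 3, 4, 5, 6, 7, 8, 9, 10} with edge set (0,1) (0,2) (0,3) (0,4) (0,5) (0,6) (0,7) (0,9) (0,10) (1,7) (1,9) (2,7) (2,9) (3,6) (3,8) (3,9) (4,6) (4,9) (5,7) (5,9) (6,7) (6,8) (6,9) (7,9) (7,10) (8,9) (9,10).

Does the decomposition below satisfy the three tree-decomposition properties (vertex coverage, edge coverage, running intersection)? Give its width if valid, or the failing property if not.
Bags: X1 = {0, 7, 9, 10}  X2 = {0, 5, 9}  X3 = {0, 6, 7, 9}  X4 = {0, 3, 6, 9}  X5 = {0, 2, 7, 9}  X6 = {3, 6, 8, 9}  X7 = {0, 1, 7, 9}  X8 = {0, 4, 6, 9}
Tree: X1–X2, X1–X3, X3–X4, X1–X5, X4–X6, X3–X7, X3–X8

No — edge (7,5) lies in no bag.

A tree decomposition must satisfy three properties: every vertex lies in some bag; for every edge, both endpoints lie together in some bag; and for every vertex, the bags containing it form a connected subtree. Here edge (7,5) lies in no bag, so the decomposition is invalid.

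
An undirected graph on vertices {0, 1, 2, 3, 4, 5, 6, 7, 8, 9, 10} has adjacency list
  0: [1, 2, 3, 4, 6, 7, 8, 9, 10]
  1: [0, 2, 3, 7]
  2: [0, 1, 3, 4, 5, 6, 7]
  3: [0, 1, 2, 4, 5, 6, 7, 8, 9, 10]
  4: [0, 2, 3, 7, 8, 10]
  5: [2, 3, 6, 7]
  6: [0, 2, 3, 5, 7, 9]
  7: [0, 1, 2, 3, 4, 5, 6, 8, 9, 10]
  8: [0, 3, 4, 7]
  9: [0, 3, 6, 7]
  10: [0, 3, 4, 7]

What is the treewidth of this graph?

4

A width-4 tree decomposition is:
Bags: B1 = {0, 2, 3, 6, 7}  B2 = {0, 1, 2, 3, 7}  B3 = {0, 2, 3, 4, 7}  B4 = {0, 3, 6, 7, 9}  B5 = {0, 3, 4, 7, 8}  B6 = {2, 3, 5, 6, 7}  B7 = {0, 3, 4, 7, 10}
Tree: B1–B2, B1–B3, B1–B4, B3–B5, B1–B6, B3–B7
Each bag holds 5 vertices, so the decomposition has width 4, which upper-bounds the treewidth. Conversely, {0, 3, 4, 7, 8} is a clique of size 5, and the vertices of any clique must share a bag in every tree decomposition; so some bag has ≥ 5 vertices and tw(G) ≥ 4. The upper and lower bounds meet at 4, so that is the treewidth.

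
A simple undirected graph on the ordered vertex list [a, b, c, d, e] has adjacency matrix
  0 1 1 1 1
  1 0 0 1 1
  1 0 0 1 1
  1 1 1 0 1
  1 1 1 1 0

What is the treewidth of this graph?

3

A width-3 tree decomposition is:
Bags: B1 = {a, c, d, e}  B2 = {a, b, d, e}
Tree: B1–B2
Every bag has size at most 4, so the width is 4 − 1 = 3 and tw(G) ≤ 3. Conversely, {a, c, d, e} is a clique of size 4, and the vertices of any clique must share a bag in every tree decomposition; so some bag has ≥ 4 vertices and tw(G) ≥ 3. Therefore the treewidth is 3.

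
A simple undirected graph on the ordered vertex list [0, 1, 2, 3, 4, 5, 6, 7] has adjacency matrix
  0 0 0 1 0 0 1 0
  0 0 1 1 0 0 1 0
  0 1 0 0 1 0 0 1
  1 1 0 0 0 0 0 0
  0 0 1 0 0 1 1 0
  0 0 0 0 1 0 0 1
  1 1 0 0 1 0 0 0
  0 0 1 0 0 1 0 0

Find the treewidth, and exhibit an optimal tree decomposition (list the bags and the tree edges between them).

Every bag has size at most 3, so the width is 3 − 1 = 2 and tw(G) ≤ 2. Since 3–0–6–1–3 is a cycle in G, G is not acyclic. Forests are exactly the graphs of treewidth ≤ 1, so tw(G) ≥ 2. Therefore the treewidth is 2.

Treewidth 2.
One optimal decomposition is:
Bags: B1 = {0, 1, 3}  B2 = {0, 1, 6}  B3 = {1, 2, 6}  B4 = {2, 4, 6}  B5 = {2, 4, 7}  B6 = {4, 5, 7}
Tree: B1–B2, B2–B3, B3–B4, B4–B5, B5–B6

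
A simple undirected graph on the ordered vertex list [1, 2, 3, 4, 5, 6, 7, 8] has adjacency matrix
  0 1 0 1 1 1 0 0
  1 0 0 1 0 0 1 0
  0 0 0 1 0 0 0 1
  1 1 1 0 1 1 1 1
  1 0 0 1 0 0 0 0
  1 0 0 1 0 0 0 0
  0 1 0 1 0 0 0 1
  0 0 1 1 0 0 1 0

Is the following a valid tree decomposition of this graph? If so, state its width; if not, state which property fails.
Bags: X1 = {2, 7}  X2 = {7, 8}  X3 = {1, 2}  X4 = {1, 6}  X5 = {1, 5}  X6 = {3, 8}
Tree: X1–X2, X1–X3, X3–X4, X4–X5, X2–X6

A tree decomposition must satisfy three properties: every vertex lies in some bag; for every edge, both endpoints lie together in some bag; and for every vertex, the bags containing it form a connected subtree. Here vertex 4 appears in no bag, so the decomposition is invalid.

No — vertex 4 appears in no bag.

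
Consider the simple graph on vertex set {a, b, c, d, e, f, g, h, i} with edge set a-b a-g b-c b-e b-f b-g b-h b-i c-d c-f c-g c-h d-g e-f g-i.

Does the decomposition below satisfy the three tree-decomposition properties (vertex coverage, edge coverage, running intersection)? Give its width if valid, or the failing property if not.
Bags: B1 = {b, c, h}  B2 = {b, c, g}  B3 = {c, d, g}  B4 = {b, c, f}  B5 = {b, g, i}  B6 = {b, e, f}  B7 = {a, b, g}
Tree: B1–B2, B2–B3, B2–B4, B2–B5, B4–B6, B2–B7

Yes; width 2.

Every vertex of G appears in some bag (union = {a, b, c, d, e, f, g, h, i}); every edge is covered by a bag; and for each vertex v the set of bags containing v is connected in the bag tree. The decomposition is therefore valid. The largest bag has 3 vertices, so the width is 2.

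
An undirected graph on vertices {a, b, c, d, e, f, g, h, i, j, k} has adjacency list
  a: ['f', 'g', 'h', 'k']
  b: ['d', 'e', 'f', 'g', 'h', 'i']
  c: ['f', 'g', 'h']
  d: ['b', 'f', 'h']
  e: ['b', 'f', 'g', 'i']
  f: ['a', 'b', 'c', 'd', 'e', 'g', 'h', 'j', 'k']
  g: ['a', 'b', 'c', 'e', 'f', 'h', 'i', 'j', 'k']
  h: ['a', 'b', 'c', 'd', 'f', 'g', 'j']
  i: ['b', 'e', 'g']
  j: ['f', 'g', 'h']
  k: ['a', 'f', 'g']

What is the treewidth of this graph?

A width-3 tree decomposition is:
Bags: B1 = {a, f, g, k}  B2 = {a, f, g, h}  B3 = {b, f, g, h}  B4 = {b, e, f, g}  B5 = {c, f, g, h}  B6 = {b, e, g, i}  B7 = {f, g, h, j}  B8 = {b, d, f, h}
Tree: B1–B2, B2–B3, B3–B4, B3–B5, B4–B6, B2–B7, B3–B8
Every bag has size at most 4, so the width is 4 − 1 = 3 and tw(G) ≤ 3. For the lower bound, the 4 vertices {b, d, f, h} are pairwise adjacent, and any tree decomposition puts a clique entirely inside one bag — forcing width ≥ 3. Combining the bounds, tw(G) = 3.

3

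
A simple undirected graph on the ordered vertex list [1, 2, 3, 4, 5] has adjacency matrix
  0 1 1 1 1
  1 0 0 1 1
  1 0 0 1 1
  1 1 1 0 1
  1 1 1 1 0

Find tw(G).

3

A width-3 tree decomposition is:
Bags: B1 = {1, 3, 4, 5}  B2 = {1, 2, 4, 5}
Tree: B1–B2
The largest bag has 4 vertices, giving width 3; this decomposition certifies tw(G) ≤ 3. On the other hand G contains the 4-clique {1, 2, 4, 5}. A clique must lie in a single bag of any decomposition, so no decomposition can have width below 3. Hence tw(G) = 3 exactly.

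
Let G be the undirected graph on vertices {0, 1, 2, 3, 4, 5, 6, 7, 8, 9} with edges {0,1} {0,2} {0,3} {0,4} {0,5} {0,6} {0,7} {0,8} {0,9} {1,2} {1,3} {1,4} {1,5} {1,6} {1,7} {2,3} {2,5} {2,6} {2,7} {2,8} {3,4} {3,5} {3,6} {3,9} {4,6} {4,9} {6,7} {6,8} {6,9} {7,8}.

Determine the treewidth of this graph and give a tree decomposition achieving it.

The largest bag has 5 vertices, giving width 4; this decomposition certifies tw(G) ≤ 4. Conversely, {0, 1, 2, 3, 5} is a clique of size 5, and the vertices of any clique must share a bag in every tree decomposition; so some bag has ≥ 5 vertices and tw(G) ≥ 4. Hence tw(G) = 4 exactly.

Treewidth 4.
One such decomposition:
Bags: B1 = {0, 1, 3, 4, 6}  B2 = {0, 1, 2, 3, 6}  B3 = {0, 1, 2, 3, 5}  B4 = {0, 1, 2, 6, 7}  B5 = {0, 3, 4, 6, 9}  B6 = {0, 2, 6, 7, 8}
Tree: B1–B2, B2–B3, B2–B4, B1–B5, B4–B6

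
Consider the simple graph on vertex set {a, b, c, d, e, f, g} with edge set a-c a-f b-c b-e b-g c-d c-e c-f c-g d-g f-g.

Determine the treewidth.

A width-2 tree decomposition is:
Bags: B1 = {b, c, g}  B2 = {b, c, e}  B3 = {c, d, g}  B4 = {c, f, g}  B5 = {a, c, f}
Tree: B1–B2, B1–B3, B1–B4, B4–B5
Each bag holds 3 vertices, so the decomposition has width 2, which upper-bounds the treewidth. Conversely, {c, d, g} is a clique of size 3, and the vertices of any clique must share a bag in every tree decomposition; so some bag has ≥ 3 vertices and tw(G) ≥ 2. The upper and lower bounds meet at 2, so that is the treewidth.

2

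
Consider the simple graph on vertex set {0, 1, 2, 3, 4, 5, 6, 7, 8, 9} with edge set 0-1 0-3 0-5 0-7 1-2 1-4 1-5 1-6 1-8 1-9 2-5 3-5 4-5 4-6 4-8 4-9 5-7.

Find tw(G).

A width-2 tree decomposition is:
Bags: B1 = {0, 5, 7}  B2 = {0, 1, 5}  B3 = {1, 4, 5}  B4 = {1, 4, 6}  B5 = {1, 4, 8}  B6 = {1, 2, 5}  B7 = {0, 3, 5}  B8 = {1, 4, 9}
Tree: B1–B2, B2–B3, B3–B4, B4–B5, B2–B6, B2–B7, B3–B8
Every bag has size at most 3, so the width is 3 − 1 = 2 and tw(G) ≤ 2. Conversely, {0, 1, 5} is a clique of size 3, and the vertices of any clique must share a bag in every tree decomposition; so some bag has ≥ 3 vertices and tw(G) ≥ 2. Hence tw(G) = 2 exactly.

2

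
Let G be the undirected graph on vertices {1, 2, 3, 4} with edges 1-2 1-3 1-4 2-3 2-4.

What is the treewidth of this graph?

2

A width-2 tree decomposition is:
Bags: B1 = {1, 2, 3}  B2 = {1, 2, 4}
Tree: B1–B2
Every bag has size at most 3, so the width is 3 − 1 = 2 and tw(G) ≤ 2. Conversely, {1, 2, 3} is a clique of size 3, and the vertices of any clique must share a bag in every tree decomposition; so some bag has ≥ 3 vertices and tw(G) ≥ 2. Therefore the treewidth is 2.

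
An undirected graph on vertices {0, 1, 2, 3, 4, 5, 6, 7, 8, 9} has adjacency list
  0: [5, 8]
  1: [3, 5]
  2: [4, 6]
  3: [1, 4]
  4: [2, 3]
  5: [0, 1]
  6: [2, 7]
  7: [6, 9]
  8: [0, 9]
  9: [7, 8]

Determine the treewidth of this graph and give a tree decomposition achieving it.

The largest bag has 3 vertices, giving width 2; this decomposition certifies tw(G) ≤ 2. The edges 9–7–6–2–4–3–1–5–0–8–9 form a cycle, so G is not a tree and its treewidth is at least 2. Therefore the treewidth is 2.

Treewidth 2.
One such decomposition:
Bags: B1 = {6, 7, 9}  B2 = {2, 6, 9}  B3 = {2, 4, 9}  B4 = {3, 4, 9}  B5 = {1, 3, 9}  B6 = {1, 5, 9}  B7 = {0, 5, 9}  B8 = {0, 8, 9}
Tree: B1–B2, B2–B3, B3–B4, B4–B5, B5–B6, B6–B7, B7–B8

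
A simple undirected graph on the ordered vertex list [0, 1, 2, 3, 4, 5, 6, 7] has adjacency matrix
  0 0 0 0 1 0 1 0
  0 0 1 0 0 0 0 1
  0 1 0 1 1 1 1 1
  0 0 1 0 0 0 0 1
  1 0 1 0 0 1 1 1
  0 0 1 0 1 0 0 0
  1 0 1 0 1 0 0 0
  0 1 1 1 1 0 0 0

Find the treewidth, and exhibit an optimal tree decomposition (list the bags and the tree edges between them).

Treewidth 2.
Bags: B1 = {2, 4, 5}  B2 = {2, 4, 7}  B3 = {2, 4, 6}  B4 = {0, 4, 6}  B5 = {2, 3, 7}  B6 = {1, 2, 7}
Tree: B1–B2, B1–B3, B3–B4, B2–B5, B5–B6

Each bag holds 3 vertices, so the decomposition has width 2, which upper-bounds the treewidth. For the lower bound, the 3 vertices {0, 4, 6} are pairwise adjacent, and any tree decomposition puts a clique entirely inside one bag — forcing width ≥ 2. Therefore the treewidth is 2.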